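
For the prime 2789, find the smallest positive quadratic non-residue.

(2/2789) = −1, so 2 is the smallest positive non-residue mod 2789.

2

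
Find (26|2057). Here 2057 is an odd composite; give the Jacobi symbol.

1

Pull out 2: since 2057 ≡ 1 (mod 8), (2/2057) = +1.
Reciprocity: 13 ≡ 1 and 2057 ≡ 1 (mod 4), so (13/2057) = +(2057/13).
Reduce top mod 13: now compute (3/13).
Reciprocity: 3 ≡ 3 and 13 ≡ 1 (mod 4), so (3/13) = +(13/3).
Reduce top mod 3: now compute (1/3).
Reached (1/3) = 1. Collecting the sign flips along the way, the symbol is +1.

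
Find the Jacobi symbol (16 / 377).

Pull out 2^4: since 377 ≡ 1 (mod 8), (2/377) = +1, so (2/377)^4 = +1.
Reached (1/377) = 1. Collecting the sign flips along the way, the symbol is +1.

1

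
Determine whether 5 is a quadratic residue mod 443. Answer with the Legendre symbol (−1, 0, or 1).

Euler's criterion: (5/443) ≡ 5^221 (mod 443).
5^2 ≡ 25 (mod 443)
5^4 ≡ 182 (mod 443)
5^8 ≡ 342 (mod 443)
5^16 ≡ 12 (mod 443)
5^32 ≡ 144 (mod 443)
5^64 ≡ 358 (mod 443)
5^128 ≡ 137 (mod 443)
5^221 = 5^(128+64+16+8+4+1) ≡ 442 (mod 443).
Result is 442 ≡ −1, so (5/443) = −1.

-1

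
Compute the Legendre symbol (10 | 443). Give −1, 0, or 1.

Euler's criterion: (10/443) ≡ 10^221 (mod 443).
10^2 ≡ 100 (mod 443)
10^4 ≡ 254 (mod 443)
10^8 ≡ 281 (mod 443)
10^16 ≡ 107 (mod 443)
10^32 ≡ 374 (mod 443)
10^64 ≡ 331 (mod 443)
10^128 ≡ 140 (mod 443)
10^221 = 10^(128+64+16+8+4+1) ≡ 1 (mod 443).
Result is 1, so (10/443) = 1.

1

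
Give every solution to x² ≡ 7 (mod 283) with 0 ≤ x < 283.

63, 220

Since 283 ≡ 3 (mod 4), a square root of 7 is 7^((283+1)/4) = 7^71 mod 283.
Repeated squaring: 7^2≡49, 7^4≡137, 7^8≡91, 7^16≡74, 7^32≡99, 7^64≡179 (mod 283).
7^71 = 7^(64+4+2+1) ≡ 63 (mod 283).
Check: 63² = 3969 ≡ 7 (mod 283). The two roots are 63 and 220.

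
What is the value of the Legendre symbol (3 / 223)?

Reciprocity: 3 ≡ 3 and 223 ≡ 3 (mod 4), so (3/223) = −(223/3).
Reduce top mod 3: now compute (1/3).
Reached (1/3) = 1. Collecting the sign flips along the way, the symbol is -1.

-1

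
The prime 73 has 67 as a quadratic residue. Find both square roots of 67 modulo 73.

73 ≡ 1 (mod 4), so we find a root by search.
Trying successive values, 33² = 1089 ≡ 67 (mod 73). The other root is 73 − 33 = 40.

33, 40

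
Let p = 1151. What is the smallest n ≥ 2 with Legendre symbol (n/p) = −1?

(2/1151) = +1, so 2 is a residue.
(3/1151) = +1, so 3 is a residue.
(4/1151) = +1, so 4 is a residue.
(5/1151) = +1, so 5 is a residue.
(6/1151) = +1, so 6 is a residue.
(7/1151) = +1, so 7 is a residue.
(8/1151) = +1, so 8 is a residue.
(9/1151) = +1, so 9 is a residue.
(10/1151) = +1, so 10 is a residue.
(11/1151) = +1, so 11 is a residue.
(12/1151) = +1, so 12 is a residue.
(13/1151) = −1, so 13 is the smallest positive non-residue mod 1151.

13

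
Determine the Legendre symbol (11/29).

Reciprocity: 11 ≡ 3 and 29 ≡ 1 (mod 4), so (11/29) = +(29/11).
Reduce top mod 11: now compute (7/11).
Reciprocity: 7 ≡ 3 and 11 ≡ 3 (mod 4), so (7/11) = −(11/7).
Reduce top mod 7: now compute (4/7).
Pull out 2^2: since 7 ≡ 7 (mod 8), (2/7) = +1, so (2/7)^2 = +1.
Reached (1/7) = 1. Collecting the sign flips along the way, the symbol is -1.

-1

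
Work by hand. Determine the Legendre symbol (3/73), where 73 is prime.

1

Euler's criterion: (3/73) ≡ 3^36 (mod 73).
3^2 ≡ 9 (mod 73)
3^4 ≡ 8 (mod 73)
3^8 ≡ 64 (mod 73)
3^16 ≡ 8 (mod 73)
3^32 ≡ 64 (mod 73)
3^36 = 3^(32+4) ≡ 1 (mod 73).
Result is 1, so (3/73) = 1.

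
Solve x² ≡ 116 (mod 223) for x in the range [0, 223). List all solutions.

Since 223 ≡ 3 (mod 4), a square root of 116 is 116^((223+1)/4) = 116^56 mod 223.
Repeated squaring: 116^2≡76, 116^4≡201, 116^8≡38, 116^16≡106, 116^32≡86 (mod 223).
116^56 = 116^(32+16+8) ≡ 89 (mod 223).
Check: 89² = 7921 ≡ 116 (mod 223). The two roots are 89 and 134.

89, 134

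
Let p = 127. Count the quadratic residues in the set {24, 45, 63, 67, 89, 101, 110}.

(24/127) = -1 → non-residue.
(45/127) = -1 → non-residue.
(63/127) = -1 → non-residue.
(67/127) = -1 → non-residue.
(89/127) = -1 → non-residue.
(101/127) = -1 → non-residue.
(110/127) = -1 → non-residue.
Total quadratic residues among the 7: 0.

0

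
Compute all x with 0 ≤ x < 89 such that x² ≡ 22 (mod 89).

89 ≡ 1 (mod 4), so we find a root by search.
Trying successive values, 17² = 289 ≡ 22 (mod 89). The other root is 89 − 17 = 72.

17, 72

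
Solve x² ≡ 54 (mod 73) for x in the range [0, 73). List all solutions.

73 ≡ 1 (mod 4), so we find a root by search.
Trying successive values, 28² = 784 ≡ 54 (mod 73). The other root is 73 − 28 = 45.

28, 45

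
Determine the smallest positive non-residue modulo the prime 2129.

(2/2129) = +1, so 2 is a residue.
(3/2129) = −1, so 3 is the smallest positive non-residue mod 2129.

3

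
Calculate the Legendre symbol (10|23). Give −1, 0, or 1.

-1

Pull out 2: since 23 ≡ 7 (mod 8), (2/23) = +1.
Reciprocity: 5 ≡ 1 and 23 ≡ 3 (mod 4), so (5/23) = +(23/5).
Reduce top mod 5: now compute (3/5).
Reciprocity: 3 ≡ 3 and 5 ≡ 1 (mod 4), so (3/5) = +(5/3).
Reduce top mod 3: now compute (2/3).
Pull out 2: since 3 ≡ 3 (mod 8), (2/3) = -1.
Reached (1/3) = 1. Collecting the sign flips along the way, the symbol is -1.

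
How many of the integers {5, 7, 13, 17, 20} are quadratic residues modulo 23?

1

(5/23) = -1 → non-residue.
(7/23) = -1 → non-residue.
(13/23) = +1 → QR.
(17/23) = -1 → non-residue.
(20/23) = -1 → non-residue.
Total quadratic residues among the 5: 1.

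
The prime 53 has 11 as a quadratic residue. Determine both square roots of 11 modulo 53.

8, 45

53 ≡ 1 (mod 4), so we find a root by search.
Trying successive values, 8² = 64 ≡ 11 (mod 53). The other root is 53 − 8 = 45.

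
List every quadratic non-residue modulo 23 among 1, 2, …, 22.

5, 7, 10, 11, 14, 15, 17, 19, 20, 21, 22

Square k = 1,…,11 (k and 23−k give the same square):
1²=1, 2²=4, 3²=9, 4²=16, 5²≡2, 6²≡13, 7²≡3, 8²≡18, 9²≡12, 10²≡8, 11²≡6 (mod 23).
The residues are {1, 2, 3, 4, 6, 8, 9, 12, 13, 16, 18}; the non-residues are the remaining 11 nonzero classes.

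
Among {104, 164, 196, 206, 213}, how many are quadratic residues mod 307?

3

(104/307) = +1 → QR.
(164/307) = +1 → QR.
(196/307) = +1 → QR.
(206/307) = -1 → non-residue.
(213/307) = -1 → non-residue.
Total quadratic residues among the 5: 3.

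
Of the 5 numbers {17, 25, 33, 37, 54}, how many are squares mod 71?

(17/71) = -1 → non-residue.
(25/71) = +1 → QR.
(33/71) = -1 → non-residue.
(37/71) = +1 → QR.
(54/71) = +1 → QR.
Total quadratic residues among the 5: 3.

3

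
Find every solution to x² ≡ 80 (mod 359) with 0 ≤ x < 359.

126, 233

Since 359 ≡ 3 (mod 4), a square root of 80 is 80^((359+1)/4) = 80^90 mod 359.
Repeated squaring: 80^2≡297, 80^4≡254, 80^8≡255, 80^16≡46, 80^32≡321, 80^64≡8 (mod 359).
80^90 = 80^(64+16+8+2) ≡ 233 (mod 359).
Check: 233² = 54289 ≡ 80 (mod 359). The two roots are 126 and 233.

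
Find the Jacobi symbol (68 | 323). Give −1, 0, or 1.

Pull out 2^2: since 323 ≡ 3 (mod 8), (2/323) = -1, so (2/323)^2 = +1.
Reciprocity: 17 ≡ 1 and 323 ≡ 3 (mod 4), so (17/323) = +(323/17).
Reduce top mod 17: now compute (0/17).
Top reduces to 0: gcd > 1, so the symbol is 0.

0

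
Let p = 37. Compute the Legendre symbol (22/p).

-1

Pull out 2: since 37 ≡ 5 (mod 8), (2/37) = -1.
Reciprocity: 11 ≡ 3 and 37 ≡ 1 (mod 4), so (11/37) = +(37/11).
Reduce top mod 11: now compute (4/11).
Pull out 2^2: since 11 ≡ 3 (mod 8), (2/11) = -1, so (2/11)^2 = +1.
Reached (1/11) = 1. Collecting the sign flips along the way, the symbol is -1.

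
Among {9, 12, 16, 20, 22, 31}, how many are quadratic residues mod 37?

3

(9/37) = +1 → QR.
(12/37) = +1 → QR.
(16/37) = +1 → QR.
(20/37) = -1 → non-residue.
(22/37) = -1 → non-residue.
(31/37) = -1 → non-residue.
Total quadratic residues among the 6: 3.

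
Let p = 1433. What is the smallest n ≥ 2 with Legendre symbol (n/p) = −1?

(2/1433) = +1, so 2 is a residue.
(3/1433) = −1, so 3 is the smallest positive non-residue mod 1433.

3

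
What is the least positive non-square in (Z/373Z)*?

(2/373) = −1, so 2 is the smallest positive non-residue mod 373.

2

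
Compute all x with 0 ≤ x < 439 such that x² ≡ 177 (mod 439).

Since 439 ≡ 3 (mod 4), a square root of 177 is 177^((439+1)/4) = 177^110 mod 439.
Repeated squaring: 177^2≡160, 177^4≡138, 177^8≡167, 177^16≡232, 177^32≡266, 177^64≡77 (mod 439).
177^110 = 177^(64+32+8+4+2) ≡ 242 (mod 439).
Check: 242² = 58564 ≡ 177 (mod 439). The two roots are 197 and 242.

197, 242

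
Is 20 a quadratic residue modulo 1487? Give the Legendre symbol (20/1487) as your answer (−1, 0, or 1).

-1

Pull out 2^2: since 1487 ≡ 7 (mod 8), (2/1487) = +1, so (2/1487)^2 = +1.
Reciprocity: 5 ≡ 1 and 1487 ≡ 3 (mod 4), so (5/1487) = +(1487/5).
Reduce top mod 5: now compute (2/5).
Pull out 2: since 5 ≡ 5 (mod 8), (2/5) = -1.
Reached (1/5) = 1. Collecting the sign flips along the way, the symbol is -1.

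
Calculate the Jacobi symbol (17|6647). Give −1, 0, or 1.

Reciprocity: 17 ≡ 1 and 6647 ≡ 3 (mod 4), so (17/6647) = +(6647/17).
Reduce top mod 17: now compute (0/17).
Top reduces to 0: gcd > 1, so the symbol is 0.

0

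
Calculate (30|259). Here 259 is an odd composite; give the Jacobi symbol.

1

Pull out 2: since 259 ≡ 3 (mod 8), (2/259) = -1.
Reciprocity: 15 ≡ 3 and 259 ≡ 3 (mod 4), so (15/259) = −(259/15).
Reduce top mod 15: now compute (4/15).
Pull out 2^2: since 15 ≡ 7 (mod 8), (2/15) = +1, so (2/15)^2 = +1.
Reached (1/15) = 1. Collecting the sign flips along the way, the symbol is +1.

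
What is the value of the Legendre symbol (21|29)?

-1

Reciprocity: 21 ≡ 1 and 29 ≡ 1 (mod 4), so (21/29) = +(29/21).
Reduce top mod 21: now compute (8/21).
Pull out 2^3: since 21 ≡ 5 (mod 8), (2/21) = -1, so (2/21)^3 = -1.
Reached (1/21) = 1. Collecting the sign flips along the way, the symbol is -1.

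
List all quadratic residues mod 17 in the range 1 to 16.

1 2 4 8 9 13 15 16

Square k = 1,…,8 (k and 17−k give the same square):
1²=1, 2²=4, 3²=9, 4²=16, 5²≡8, 6²≡2, 7²≡15, 8²≡13 (mod 17).
So the quadratic residues mod 17 are {1, 2, 4, 8, 9, 13, 15, 16}.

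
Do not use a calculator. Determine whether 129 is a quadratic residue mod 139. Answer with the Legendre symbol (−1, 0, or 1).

1

Reciprocity: 129 ≡ 1 and 139 ≡ 3 (mod 4), so (129/139) = +(139/129).
Reduce top mod 129: now compute (10/129).
Pull out 2: since 129 ≡ 1 (mod 8), (2/129) = +1.
Reciprocity: 5 ≡ 1 and 129 ≡ 1 (mod 4), so (5/129) = +(129/5).
Reduce top mod 5: now compute (4/5).
Pull out 2^2: since 5 ≡ 5 (mod 8), (2/5) = -1, so (2/5)^2 = +1.
Reached (1/5) = 1. Collecting the sign flips along the way, the symbol is +1.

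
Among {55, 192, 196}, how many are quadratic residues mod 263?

(55/263) = -1 → non-residue.
(192/263) = +1 → QR.
(196/263) = +1 → QR.
Total quadratic residues among the 3: 2.

2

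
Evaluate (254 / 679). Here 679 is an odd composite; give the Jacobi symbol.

Pull out 2: since 679 ≡ 7 (mod 8), (2/679) = +1.
Reciprocity: 127 ≡ 3 and 679 ≡ 3 (mod 4), so (127/679) = −(679/127).
Reduce top mod 127: now compute (44/127).
Pull out 2^2: since 127 ≡ 7 (mod 8), (2/127) = +1, so (2/127)^2 = +1.
Reciprocity: 11 ≡ 3 and 127 ≡ 3 (mod 4), so (11/127) = −(127/11).
Reduce top mod 11: now compute (6/11).
Pull out 2: since 11 ≡ 3 (mod 8), (2/11) = -1.
Reciprocity: 3 ≡ 3 and 11 ≡ 3 (mod 4), so (3/11) = −(11/3).
Reduce top mod 3: now compute (2/3).
Pull out 2: since 3 ≡ 3 (mod 8), (2/3) = -1.
Reached (1/3) = 1. Collecting the sign flips along the way, the symbol is -1.

-1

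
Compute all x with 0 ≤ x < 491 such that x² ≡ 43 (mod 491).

176, 315

Since 491 ≡ 3 (mod 4), a square root of 43 is 43^((491+1)/4) = 43^123 mod 491.
Repeated squaring: 43^2≡376, 43^4≡459, 43^8≡42, 43^16≡291, 43^32≡229, 43^64≡395 (mod 491).
43^123 = 43^(64+32+16+8+2+1) ≡ 176 (mod 491).
Check: 176² = 30976 ≡ 43 (mod 491). The two roots are 176 and 315.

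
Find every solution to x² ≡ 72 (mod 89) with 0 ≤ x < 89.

89 ≡ 1 (mod 4), so we find a root by search.
Trying successive values, 28² = 784 ≡ 72 (mod 89). The other root is 89 − 28 = 61.

28, 61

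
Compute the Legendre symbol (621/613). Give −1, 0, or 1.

Euler's criterion: (621/613) ≡ 8^306 (mod 613).
8^2 ≡ 64 (mod 613)
8^4 ≡ 418 (mod 613)
8^8 ≡ 19 (mod 613)
8^16 ≡ 361 (mod 613)
8^32 ≡ 365 (mod 613)
8^64 ≡ 204 (mod 613)
8^128 ≡ 545 (mod 613)
8^256 ≡ 333 (mod 613)
8^306 = 8^(256+32+16+2) ≡ 612 (mod 613).
Result is 612 ≡ −1, so (621/613) = −1.

-1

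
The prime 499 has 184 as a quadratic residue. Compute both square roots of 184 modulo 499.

Since 499 ≡ 3 (mod 4), a square root of 184 is 184^((499+1)/4) = 184^125 mod 499.
Repeated squaring: 184^2≡423, 184^4≡287, 184^8≡34, 184^16≡158, 184^32≡14, 184^64≡196 (mod 499).
184^125 = 184^(64+32+16+8+4+1) ≡ 458 (mod 499).
Check: 458² = 209764 ≡ 184 (mod 499). The two roots are 41 and 458.

41, 458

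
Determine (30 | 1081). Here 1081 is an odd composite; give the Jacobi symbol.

Pull out 2: since 1081 ≡ 1 (mod 8), (2/1081) = +1.
Reciprocity: 15 ≡ 3 and 1081 ≡ 1 (mod 4), so (15/1081) = +(1081/15).
Reduce top mod 15: now compute (1/15).
Reached (1/15) = 1. Collecting the sign flips along the way, the symbol is +1.

1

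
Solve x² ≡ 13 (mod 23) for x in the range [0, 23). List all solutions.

6, 17

Since 23 ≡ 3 (mod 4), a square root of 13 is 13^((23+1)/4) = 13^6 mod 23.
Repeated squaring: 13^2≡8, 13^4≡18 (mod 23).
13^6 = 13^(4+2) ≡ 6 (mod 23).
Check: 6² = 36 ≡ 13 (mod 23). The two roots are 6 and 17.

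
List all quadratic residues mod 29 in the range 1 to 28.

1,4,5,6,7,9,13,16,20,22,23,24,25,28

Square k = 1,…,14 (k and 29−k give the same square):
1²=1, 2²=4, 3²=9, 4²=16, 5²=25, 6²≡7, 7²≡20, 8²≡6, 9²≡23, 10²≡13, 11²≡5, 12²≡28, 13²≡24, 14²≡22 (mod 29).
So the quadratic residues mod 29 are {1, 4, 5, 6, 7, 9, 13, 16, 20, 22, 23, 24, 25, 28}.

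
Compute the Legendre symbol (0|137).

Top reduces to 0: gcd > 1, so the symbol is 0.

0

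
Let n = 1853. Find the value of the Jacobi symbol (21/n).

Reciprocity: 21 ≡ 1 and 1853 ≡ 1 (mod 4), so (21/1853) = +(1853/21).
Reduce top mod 21: now compute (5/21).
Reciprocity: 5 ≡ 1 and 21 ≡ 1 (mod 4), so (5/21) = +(21/5).
Reduce top mod 5: now compute (1/5).
Reached (1/5) = 1. Collecting the sign flips along the way, the symbol is +1.

1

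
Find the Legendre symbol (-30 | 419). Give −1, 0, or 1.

1

First reduce: -30 ≡ 389 (mod 419).
Reciprocity: 389 ≡ 1 and 419 ≡ 3 (mod 4), so (389/419) = +(419/389).
Reduce top mod 389: now compute (30/389).
Pull out 2: since 389 ≡ 5 (mod 8), (2/389) = -1.
Reciprocity: 15 ≡ 3 and 389 ≡ 1 (mod 4), so (15/389) = +(389/15).
Reduce top mod 15: now compute (14/15).
Pull out 2: since 15 ≡ 7 (mod 8), (2/15) = +1.
Reciprocity: 7 ≡ 3 and 15 ≡ 3 (mod 4), so (7/15) = −(15/7).
Reduce top mod 7: now compute (1/7).
Reached (1/7) = 1. Collecting the sign flips along the way, the symbol is +1.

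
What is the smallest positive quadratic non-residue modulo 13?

2

(2/13) = −1, so 2 is the smallest positive non-residue mod 13.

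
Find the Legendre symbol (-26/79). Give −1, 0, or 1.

First reduce: -26 ≡ 53 (mod 79).
Reciprocity: 53 ≡ 1 and 79 ≡ 3 (mod 4), so (53/79) = +(79/53).
Reduce top mod 53: now compute (26/53).
Pull out 2: since 53 ≡ 5 (mod 8), (2/53) = -1.
Reciprocity: 13 ≡ 1 and 53 ≡ 1 (mod 4), so (13/53) = +(53/13).
Reduce top mod 13: now compute (1/13).
Reached (1/13) = 1. Collecting the sign flips along the way, the symbol is -1.

-1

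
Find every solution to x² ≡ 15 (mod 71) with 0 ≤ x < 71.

21, 50

Since 71 ≡ 3 (mod 4), a square root of 15 is 15^((71+1)/4) = 15^18 mod 71.
Repeated squaring: 15^2≡12, 15^4≡2, 15^8≡4, 15^16≡16 (mod 71).
15^18 = 15^(16+2) ≡ 50 (mod 71).
Check: 50² = 2500 ≡ 15 (mod 71). The two roots are 21 and 50.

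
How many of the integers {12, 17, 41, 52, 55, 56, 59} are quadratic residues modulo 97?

1

(12/97) = +1 → QR.
(17/97) = -1 → non-residue.
(41/97) = -1 → non-residue.
(52/97) = -1 → non-residue.
(55/97) = -1 → non-residue.
(56/97) = -1 → non-residue.
(59/97) = -1 → non-residue.
Total quadratic residues among the 7: 1.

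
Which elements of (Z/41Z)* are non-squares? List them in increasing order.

3, 6, 7, 11, 12, 13, 14, 15, 17, 19, 22, 24, 26, 27, 28, 29, 30, 34, 35, 38

Square k = 1,…,20 (k and 41−k give the same square):
1²=1, 2²=4, 3²=9, 4²=16, 5²=25, 6²=36, 7²≡8, 8²≡23, 9²≡40, 10²≡18, 11²≡39, 12²≡21, 13²≡5, 14²≡32, 15²≡20, 16²≡10, 17²≡2, 18²≡37, 19²≡33, 20²≡31 (mod 41).
The residues are {1, 2, 4, 5, 8, 9, 10, 16, 18, 20, 21, 23, 25, 31, 32, 33, 36, 37, 39, 40}; the non-residues are the remaining 20 nonzero classes.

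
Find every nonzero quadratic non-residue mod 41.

3 6 7 11 12 13 14 15 17 19 22 24 26 27 28 29 30 34 35 38

Square k = 1,…,20 (k and 41−k give the same square):
1²=1, 2²=4, 3²=9, 4²=16, 5²=25, 6²=36, 7²≡8, 8²≡23, 9²≡40, 10²≡18, 11²≡39, 12²≡21, 13²≡5, 14²≡32, 15²≡20, 16²≡10, 17²≡2, 18²≡37, 19²≡33, 20²≡31 (mod 41).
The residues are {1, 2, 4, 5, 8, 9, 10, 16, 18, 20, 21, 23, 25, 31, 32, 33, 36, 37, 39, 40}; the non-residues are the remaining 20 nonzero classes.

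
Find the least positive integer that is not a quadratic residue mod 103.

(2/103) = +1, so 2 is a residue.
(3/103) = −1, so 3 is the smallest positive non-residue mod 103.

3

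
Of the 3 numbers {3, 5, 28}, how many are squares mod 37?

2

(3/37) = +1 → QR.
(5/37) = -1 → non-residue.
(28/37) = +1 → QR.
Total quadratic residues among the 3: 2.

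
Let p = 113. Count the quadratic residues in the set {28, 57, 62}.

3

(28/113) = +1 → QR.
(57/113) = +1 → QR.
(62/113) = +1 → QR.
Total quadratic residues among the 3: 3.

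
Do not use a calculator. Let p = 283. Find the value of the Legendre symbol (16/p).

Pull out 2^4: since 283 ≡ 3 (mod 8), (2/283) = -1, so (2/283)^4 = +1.
Reached (1/283) = 1. Collecting the sign flips along the way, the symbol is +1.

1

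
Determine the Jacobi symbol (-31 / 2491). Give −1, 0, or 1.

First reduce: -31 ≡ 2460 (mod 2491).
Pull out 2^2: since 2491 ≡ 3 (mod 8), (2/2491) = -1, so (2/2491)^2 = +1.
Reciprocity: 615 ≡ 3 and 2491 ≡ 3 (mod 4), so (615/2491) = −(2491/615).
Reduce top mod 615: now compute (31/615).
Reciprocity: 31 ≡ 3 and 615 ≡ 3 (mod 4), so (31/615) = −(615/31).
Reduce top mod 31: now compute (26/31).
Pull out 2: since 31 ≡ 7 (mod 8), (2/31) = +1.
Reciprocity: 13 ≡ 1 and 31 ≡ 3 (mod 4), so (13/31) = +(31/13).
Reduce top mod 13: now compute (5/13).
Reciprocity: 5 ≡ 1 and 13 ≡ 1 (mod 4), so (5/13) = +(13/5).
Reduce top mod 5: now compute (3/5).
Reciprocity: 3 ≡ 3 and 5 ≡ 1 (mod 4), so (3/5) = +(5/3).
Reduce top mod 3: now compute (2/3).
Pull out 2: since 3 ≡ 3 (mod 8), (2/3) = -1.
Reached (1/3) = 1. Collecting the sign flips along the way, the symbol is -1.

-1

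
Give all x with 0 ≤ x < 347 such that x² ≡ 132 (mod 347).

106, 241

Since 347 ≡ 3 (mod 4), a square root of 132 is 132^((347+1)/4) = 132^87 mod 347.
Repeated squaring: 132^2≡74, 132^4≡271, 132^8≡224, 132^16≡208, 132^32≡236, 132^64≡176 (mod 347).
132^87 = 132^(64+16+4+2+1) ≡ 241 (mod 347).
Check: 241² = 58081 ≡ 132 (mod 347). The two roots are 106 and 241.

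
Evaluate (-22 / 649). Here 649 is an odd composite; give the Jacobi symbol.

First reduce: -22 ≡ 627 (mod 649).
Reciprocity: 627 ≡ 3 and 649 ≡ 1 (mod 4), so (627/649) = +(649/627).
Reduce top mod 627: now compute (22/627).
Pull out 2: since 627 ≡ 3 (mod 8), (2/627) = -1.
Reciprocity: 11 ≡ 3 and 627 ≡ 3 (mod 4), so (11/627) = −(627/11).
Reduce top mod 11: now compute (0/11).
Top reduces to 0: gcd > 1, so the symbol is 0.

0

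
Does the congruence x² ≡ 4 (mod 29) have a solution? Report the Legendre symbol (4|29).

Euler's criterion: (4/29) ≡ 4^14 (mod 29).
4^2 ≡ 16 (mod 29)
4^4 ≡ 24 (mod 29)
4^8 ≡ 25 (mod 29)
4^14 = 4^(8+4+2) ≡ 1 (mod 29).
Result is 1, so (4/29) = 1.

1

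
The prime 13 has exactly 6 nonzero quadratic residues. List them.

Square k = 1,…,6 (k and 13−k give the same square):
1²=1, 2²=4, 3²=9, 4²≡3, 5²≡12, 6²≡10 (mod 13).
So the quadratic residues mod 13 are {1, 3, 4, 9, 10, 12}.

1 3 4 9 10 12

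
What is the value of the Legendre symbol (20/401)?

Euler's criterion: (20/401) ≡ 20^200 (mod 401).
20^2 ≡ 400 (mod 401)
20^4 ≡ 1 (mod 401)
20^8 ≡ 1 (mod 401)
20^16 ≡ 1 (mod 401)
20^32 ≡ 1 (mod 401)
20^64 ≡ 1 (mod 401)
20^128 ≡ 1 (mod 401)
20^200 = 20^(128+64+8) ≡ 1 (mod 401).
Result is 1, so (20/401) = 1.

1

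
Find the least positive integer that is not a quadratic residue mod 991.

3

(2/991) = +1, so 2 is a residue.
(3/991) = −1, so 3 is the smallest positive non-residue mod 991.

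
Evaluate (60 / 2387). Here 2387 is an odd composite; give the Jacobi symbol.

Pull out 2^2: since 2387 ≡ 3 (mod 8), (2/2387) = -1, so (2/2387)^2 = +1.
Reciprocity: 15 ≡ 3 and 2387 ≡ 3 (mod 4), so (15/2387) = −(2387/15).
Reduce top mod 15: now compute (2/15).
Pull out 2: since 15 ≡ 7 (mod 8), (2/15) = +1.
Reached (1/15) = 1. Collecting the sign flips along the way, the symbol is -1.

-1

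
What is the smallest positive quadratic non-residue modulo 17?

3

(2/17) = +1, so 2 is a residue.
(3/17) = −1, so 3 is the smallest positive non-residue mod 17.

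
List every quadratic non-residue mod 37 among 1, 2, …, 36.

2 5 6 8 13 14 15 17 18 19 20 22 23 24 29 31 32 35

Square k = 1,…,18 (k and 37−k give the same square):
1²=1, 2²=4, 3²=9, 4²=16, 5²=25, 6²=36, 7²≡12, 8²≡27, 9²≡7, 10²≡26, 11²≡10, 12²≡33, 13²≡21, 14²≡11, 15²≡3, 16²≡34, 17²≡30, 18²≡28 (mod 37).
The residues are {1, 3, 4, 7, 9, 10, 11, 12, 16, 21, 25, 26, 27, 28, 30, 33, 34, 36}; the non-residues are the remaining 18 nonzero classes.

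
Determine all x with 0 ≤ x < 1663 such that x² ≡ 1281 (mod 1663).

167, 1496

Since 1663 ≡ 3 (mod 4), a square root of 1281 is 1281^((1663+1)/4) = 1281^416 mod 1663.
Repeated squaring: 1281^2≡1243, 1281^4≡122, 1281^8≡1580, 1281^16≡237, 1281^32≡1290, 1281^64≡1100, 1281^128≡999, 1281^256≡201 (mod 1663).
1281^416 = 1281^(256+128+32) ≡ 167 (mod 1663).
Check: 167² = 27889 ≡ 1281 (mod 1663). The two roots are 167 and 1496.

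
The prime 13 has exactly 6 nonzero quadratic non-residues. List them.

Square k = 1,…,6 (k and 13−k give the same square):
1²=1, 2²=4, 3²=9, 4²≡3, 5²≡12, 6²≡10 (mod 13).
The residues are {1, 3, 4, 9, 10, 12}; the non-residues are the remaining 6 nonzero classes.

2, 5, 6, 7, 8, 11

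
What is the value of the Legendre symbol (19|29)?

-1

Euler's criterion: (19/29) ≡ 19^14 (mod 29).
19^2 ≡ 13 (mod 29)
19^4 ≡ 24 (mod 29)
19^8 ≡ 25 (mod 29)
19^14 = 19^(8+4+2) ≡ 28 (mod 29).
Result is 28 ≡ −1, so (19/29) = −1.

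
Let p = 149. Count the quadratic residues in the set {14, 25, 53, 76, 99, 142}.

(14/149) = -1 → non-residue.
(25/149) = +1 → QR.
(53/149) = +1 → QR.
(76/149) = +1 → QR.
(99/149) = -1 → non-residue.
(142/149) = +1 → QR.
Total quadratic residues among the 6: 4.

4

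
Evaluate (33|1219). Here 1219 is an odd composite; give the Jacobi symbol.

Reciprocity: 33 ≡ 1 and 1219 ≡ 3 (mod 4), so (33/1219) = +(1219/33).
Reduce top mod 33: now compute (31/33).
Reciprocity: 31 ≡ 3 and 33 ≡ 1 (mod 4), so (31/33) = +(33/31).
Reduce top mod 31: now compute (2/31).
Pull out 2: since 31 ≡ 7 (mod 8), (2/31) = +1.
Reached (1/31) = 1. Collecting the sign flips along the way, the symbol is +1.

1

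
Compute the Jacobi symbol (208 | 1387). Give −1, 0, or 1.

1

Pull out 2^4: since 1387 ≡ 3 (mod 8), (2/1387) = -1, so (2/1387)^4 = +1.
Reciprocity: 13 ≡ 1 and 1387 ≡ 3 (mod 4), so (13/1387) = +(1387/13).
Reduce top mod 13: now compute (9/13).
Reciprocity: 9 ≡ 1 and 13 ≡ 1 (mod 4), so (9/13) = +(13/9).
Reduce top mod 9: now compute (4/9).
Pull out 2^2: since 9 ≡ 1 (mod 8), (2/9) = +1, so (2/9)^2 = +1.
Reached (1/9) = 1. Collecting the sign flips along the way, the symbol is +1.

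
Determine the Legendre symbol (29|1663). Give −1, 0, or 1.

-1

Reciprocity: 29 ≡ 1 and 1663 ≡ 3 (mod 4), so (29/1663) = +(1663/29).
Reduce top mod 29: now compute (10/29).
Pull out 2: since 29 ≡ 5 (mod 8), (2/29) = -1.
Reciprocity: 5 ≡ 1 and 29 ≡ 1 (mod 4), so (5/29) = +(29/5).
Reduce top mod 5: now compute (4/5).
Pull out 2^2: since 5 ≡ 5 (mod 8), (2/5) = -1, so (2/5)^2 = +1.
Reached (1/5) = 1. Collecting the sign flips along the way, the symbol is -1.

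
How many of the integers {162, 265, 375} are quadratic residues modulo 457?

2

(162/457) = +1 → QR.
(265/457) = +1 → QR.
(375/457) = -1 → non-residue.
Total quadratic residues among the 3: 2.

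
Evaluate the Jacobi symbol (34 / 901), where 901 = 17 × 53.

Pull out 2: since 901 ≡ 5 (mod 8), (2/901) = -1.
Reciprocity: 17 ≡ 1 and 901 ≡ 1 (mod 4), so (17/901) = +(901/17).
Reduce top mod 17: now compute (0/17).
Top reduces to 0: gcd > 1, so the symbol is 0.

0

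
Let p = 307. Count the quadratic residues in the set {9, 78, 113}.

2

(9/307) = +1 → QR.
(78/307) = -1 → non-residue.
(113/307) = +1 → QR.
Total quadratic residues among the 3: 2.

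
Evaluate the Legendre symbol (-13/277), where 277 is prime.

First reduce: -13 ≡ 264 (mod 277).
Pull out 2^3: since 277 ≡ 5 (mod 8), (2/277) = -1, so (2/277)^3 = -1.
Reciprocity: 33 ≡ 1 and 277 ≡ 1 (mod 4), so (33/277) = +(277/33).
Reduce top mod 33: now compute (13/33).
Reciprocity: 13 ≡ 1 and 33 ≡ 1 (mod 4), so (13/33) = +(33/13).
Reduce top mod 13: now compute (7/13).
Reciprocity: 7 ≡ 3 and 13 ≡ 1 (mod 4), so (7/13) = +(13/7).
Reduce top mod 7: now compute (6/7).
Pull out 2: since 7 ≡ 7 (mod 8), (2/7) = +1.
Reciprocity: 3 ≡ 3 and 7 ≡ 3 (mod 4), so (3/7) = −(7/3).
Reduce top mod 3: now compute (1/3).
Reached (1/3) = 1. Collecting the sign flips along the way, the symbol is +1.

1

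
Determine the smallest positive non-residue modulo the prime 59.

2

(2/59) = −1, so 2 is the smallest positive non-residue mod 59.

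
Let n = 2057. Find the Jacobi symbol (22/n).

0

Pull out 2: since 2057 ≡ 1 (mod 8), (2/2057) = +1.
Reciprocity: 11 ≡ 3 and 2057 ≡ 1 (mod 4), so (11/2057) = +(2057/11).
Reduce top mod 11: now compute (0/11).
Top reduces to 0: gcd > 1, so the symbol is 0.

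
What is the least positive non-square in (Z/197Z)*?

(2/197) = −1, so 2 is the smallest positive non-residue mod 197.

2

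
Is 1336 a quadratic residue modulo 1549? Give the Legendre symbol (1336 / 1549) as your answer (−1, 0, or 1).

1

Pull out 2^3: since 1549 ≡ 5 (mod 8), (2/1549) = -1, so (2/1549)^3 = -1.
Reciprocity: 167 ≡ 3 and 1549 ≡ 1 (mod 4), so (167/1549) = +(1549/167).
Reduce top mod 167: now compute (46/167).
Pull out 2: since 167 ≡ 7 (mod 8), (2/167) = +1.
Reciprocity: 23 ≡ 3 and 167 ≡ 3 (mod 4), so (23/167) = −(167/23).
Reduce top mod 23: now compute (6/23).
Pull out 2: since 23 ≡ 7 (mod 8), (2/23) = +1.
Reciprocity: 3 ≡ 3 and 23 ≡ 3 (mod 4), so (3/23) = −(23/3).
Reduce top mod 3: now compute (2/3).
Pull out 2: since 3 ≡ 3 (mod 8), (2/3) = -1.
Reached (1/3) = 1. Collecting the sign flips along the way, the symbol is +1.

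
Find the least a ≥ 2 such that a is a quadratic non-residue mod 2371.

2

(2/2371) = −1, so 2 is the smallest positive non-residue mod 2371.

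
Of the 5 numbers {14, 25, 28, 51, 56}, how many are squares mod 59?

(14/59) = -1 → non-residue.
(25/59) = +1 → QR.
(28/59) = +1 → QR.
(51/59) = +1 → QR.
(56/59) = -1 → non-residue.
Total quadratic residues among the 5: 3.

3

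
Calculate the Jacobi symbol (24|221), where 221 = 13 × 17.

1

Pull out 2^3: since 221 ≡ 5 (mod 8), (2/221) = -1, so (2/221)^3 = -1.
Reciprocity: 3 ≡ 3 and 221 ≡ 1 (mod 4), so (3/221) = +(221/3).
Reduce top mod 3: now compute (2/3).
Pull out 2: since 3 ≡ 3 (mod 8), (2/3) = -1.
Reached (1/3) = 1. Collecting the sign flips along the way, the symbol is +1.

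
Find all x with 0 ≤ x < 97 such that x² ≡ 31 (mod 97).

15, 82

97 ≡ 1 (mod 4), so we find a root by search.
Trying successive values, 15² = 225 ≡ 31 (mod 97). The other root is 97 − 15 = 82.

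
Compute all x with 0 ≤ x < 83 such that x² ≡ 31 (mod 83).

23, 60

Since 83 ≡ 3 (mod 4), a square root of 31 is 31^((83+1)/4) = 31^21 mod 83.
Repeated squaring: 31^2≡48, 31^4≡63, 31^8≡68, 31^16≡59 (mod 83).
31^21 = 31^(16+4+1) ≡ 23 (mod 83).
Check: 23² = 529 ≡ 31 (mod 83). The two roots are 23 and 60.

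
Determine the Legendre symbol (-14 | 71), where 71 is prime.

1

Euler's criterion: (-14/71) ≡ 57^35 (mod 71).
57^2 ≡ 54 (mod 71)
57^4 ≡ 5 (mod 71)
57^8 ≡ 25 (mod 71)
57^16 ≡ 57 (mod 71)
57^32 ≡ 54 (mod 71)
57^35 = 57^(32+2+1) ≡ 1 (mod 71).
Result is 1, so (-14/71) = 1.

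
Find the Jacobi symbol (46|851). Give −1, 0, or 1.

0

Pull out 2: since 851 ≡ 3 (mod 8), (2/851) = -1.
Reciprocity: 23 ≡ 3 and 851 ≡ 3 (mod 4), so (23/851) = −(851/23).
Reduce top mod 23: now compute (0/23).
Top reduces to 0: gcd > 1, so the symbol is 0.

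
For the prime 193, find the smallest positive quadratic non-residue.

(2/193) = +1, so 2 is a residue.
(3/193) = +1, so 3 is a residue.
(4/193) = +1, so 4 is a residue.
(5/193) = −1, so 5 is the smallest positive non-residue mod 193.

5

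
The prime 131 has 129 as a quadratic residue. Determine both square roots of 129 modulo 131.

Since 131 ≡ 3 (mod 4), a square root of 129 is 129^((131+1)/4) = 129^33 mod 131.
Repeated squaring: 129^2≡4, 129^4≡16, 129^8≡125, 129^16≡36, 129^32≡117 (mod 131).
129^33 = 129^(32+1) ≡ 28 (mod 131).
Check: 28² = 784 ≡ 129 (mod 131). The two roots are 28 and 103.

28, 103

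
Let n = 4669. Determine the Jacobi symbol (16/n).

Pull out 2^4: since 4669 ≡ 5 (mod 8), (2/4669) = -1, so (2/4669)^4 = +1.
Reached (1/4669) = 1. Collecting the sign flips along the way, the symbol is +1.

1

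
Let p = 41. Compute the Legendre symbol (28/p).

Pull out 2^2: since 41 ≡ 1 (mod 8), (2/41) = +1, so (2/41)^2 = +1.
Reciprocity: 7 ≡ 3 and 41 ≡ 1 (mod 4), so (7/41) = +(41/7).
Reduce top mod 7: now compute (6/7).
Pull out 2: since 7 ≡ 7 (mod 8), (2/7) = +1.
Reciprocity: 3 ≡ 3 and 7 ≡ 3 (mod 4), so (3/7) = −(7/3).
Reduce top mod 3: now compute (1/3).
Reached (1/3) = 1. Collecting the sign flips along the way, the symbol is -1.

-1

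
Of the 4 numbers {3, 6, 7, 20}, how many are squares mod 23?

(3/23) = +1 → QR.
(6/23) = +1 → QR.
(7/23) = -1 → non-residue.
(20/23) = -1 → non-residue.
Total quadratic residues among the 4: 2.

2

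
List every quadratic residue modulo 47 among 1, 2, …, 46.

Square k = 1,…,23 (k and 47−k give the same square):
1²=1, 2²=4, 3²=9, 4²=16, 5²=25, 6²=36, 7²≡2, 8²≡17, 9²≡34, 10²≡6, 11²≡27, 12²≡3, 13²≡28, 14²≡8, 15²≡37, 16²≡21, 17²≡7, 18²≡42, 19²≡32, 20²≡24, 21²≡18, 22²≡14, 23²≡12 (mod 47).
So the quadratic residues mod 47 are {1, 2, 3, 4, 6, 7, 8, 9, 12, 14, 16, 17, 18, 21, 24, 25, 27, 28, 32, 34, 36, 37, 42}.

1, 2, 3, 4, 6, 7, 8, 9, 12, 14, 16, 17, 18, 21, 24, 25, 27, 28, 32, 34, 36, 37, 42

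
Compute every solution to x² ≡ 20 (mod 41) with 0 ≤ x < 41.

41 ≡ 1 (mod 4), so we find a root by search.
Trying successive values, 15² = 225 ≡ 20 (mod 41). The other root is 41 − 15 = 26.

15, 26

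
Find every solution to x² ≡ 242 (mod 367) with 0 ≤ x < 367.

Since 367 ≡ 3 (mod 4), a square root of 242 is 242^((367+1)/4) = 242^92 mod 367.
Repeated squaring: 242^2≡211, 242^4≡114, 242^8≡151, 242^16≡47, 242^32≡7, 242^64≡49 (mod 367).
242^92 = 242^(64+16+8+4) ≡ 135 (mod 367).
Check: 135² = 18225 ≡ 242 (mod 367). The two roots are 135 and 232.

135, 232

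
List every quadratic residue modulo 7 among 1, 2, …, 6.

1, 2, 4

Square k = 1,…,3 (k and 7−k give the same square):
1²=1, 2²=4, 3²≡2 (mod 7).
So the quadratic residues mod 7 are {1, 2, 4}.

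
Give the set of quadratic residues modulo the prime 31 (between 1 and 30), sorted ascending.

Square k = 1,…,15 (k and 31−k give the same square):
1²=1, 2²=4, 3²=9, 4²=16, 5²=25, 6²≡5, 7²≡18, 8²≡2, 9²≡19, 10²≡7, 11²≡28, 12²≡20, 13²≡14, 14²≡10, 15²≡8 (mod 31).
So the quadratic residues mod 31 are {1, 2, 4, 5, 7, 8, 9, 10, 14, 16, 18, 19, 20, 25, 28}.

1, 2, 4, 5, 7, 8, 9, 10, 14, 16, 18, 19, 20, 25, 28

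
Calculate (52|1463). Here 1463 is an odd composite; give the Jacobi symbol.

Pull out 2^2: since 1463 ≡ 7 (mod 8), (2/1463) = +1, so (2/1463)^2 = +1.
Reciprocity: 13 ≡ 1 and 1463 ≡ 3 (mod 4), so (13/1463) = +(1463/13).
Reduce top mod 13: now compute (7/13).
Reciprocity: 7 ≡ 3 and 13 ≡ 1 (mod 4), so (7/13) = +(13/7).
Reduce top mod 7: now compute (6/7).
Pull out 2: since 7 ≡ 7 (mod 8), (2/7) = +1.
Reciprocity: 3 ≡ 3 and 7 ≡ 3 (mod 4), so (3/7) = −(7/3).
Reduce top mod 3: now compute (1/3).
Reached (1/3) = 1. Collecting the sign flips along the way, the symbol is -1.

-1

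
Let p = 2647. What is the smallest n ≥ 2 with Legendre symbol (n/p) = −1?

3

(2/2647) = +1, so 2 is a residue.
(3/2647) = −1, so 3 is the smallest positive non-residue mod 2647.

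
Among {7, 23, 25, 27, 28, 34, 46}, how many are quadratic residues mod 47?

5

(7/47) = +1 → QR.
(23/47) = -1 → non-residue.
(25/47) = +1 → QR.
(27/47) = +1 → QR.
(28/47) = +1 → QR.
(34/47) = +1 → QR.
(46/47) = -1 → non-residue.
Total quadratic residues among the 7: 5.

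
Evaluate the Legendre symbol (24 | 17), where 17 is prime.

Euler's criterion: (24/17) ≡ 7^8 (mod 17).
7^2 ≡ 15 (mod 17)
7^4 ≡ 4 (mod 17)
7^8 ≡ 16 (mod 17)
7^8 = 7^(8) ≡ 16 (mod 17).
Result is 16 ≡ −1, so (24/17) = −1.

-1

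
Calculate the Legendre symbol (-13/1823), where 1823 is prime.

First reduce: -13 ≡ 1810 (mod 1823).
Pull out 2: since 1823 ≡ 7 (mod 8), (2/1823) = +1.
Reciprocity: 905 ≡ 1 and 1823 ≡ 3 (mod 4), so (905/1823) = +(1823/905).
Reduce top mod 905: now compute (13/905).
Reciprocity: 13 ≡ 1 and 905 ≡ 1 (mod 4), so (13/905) = +(905/13).
Reduce top mod 13: now compute (8/13).
Pull out 2^3: since 13 ≡ 5 (mod 8), (2/13) = -1, so (2/13)^3 = -1.
Reached (1/13) = 1. Collecting the sign flips along the way, the symbol is -1.

-1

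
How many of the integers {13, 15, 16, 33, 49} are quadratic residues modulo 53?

4

(13/53) = +1 → QR.
(15/53) = +1 → QR.
(16/53) = +1 → QR.
(33/53) = -1 → non-residue.
(49/53) = +1 → QR.
Total quadratic residues among the 5: 4.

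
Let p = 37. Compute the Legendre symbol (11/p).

1

Euler's criterion: (11/37) ≡ 11^18 (mod 37).
11^2 ≡ 10 (mod 37)
11^4 ≡ 26 (mod 37)
11^8 ≡ 10 (mod 37)
11^16 ≡ 26 (mod 37)
11^18 = 11^(16+2) ≡ 1 (mod 37).
Result is 1, so (11/37) = 1.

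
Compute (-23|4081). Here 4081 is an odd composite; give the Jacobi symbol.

First reduce: -23 ≡ 4058 (mod 4081).
Pull out 2: since 4081 ≡ 1 (mod 8), (2/4081) = +1.
Reciprocity: 2029 ≡ 1 and 4081 ≡ 1 (mod 4), so (2029/4081) = +(4081/2029).
Reduce top mod 2029: now compute (23/2029).
Reciprocity: 23 ≡ 3 and 2029 ≡ 1 (mod 4), so (23/2029) = +(2029/23).
Reduce top mod 23: now compute (5/23).
Reciprocity: 5 ≡ 1 and 23 ≡ 3 (mod 4), so (5/23) = +(23/5).
Reduce top mod 5: now compute (3/5).
Reciprocity: 3 ≡ 3 and 5 ≡ 1 (mod 4), so (3/5) = +(5/3).
Reduce top mod 3: now compute (2/3).
Pull out 2: since 3 ≡ 3 (mod 8), (2/3) = -1.
Reached (1/3) = 1. Collecting the sign flips along the way, the symbol is -1.

-1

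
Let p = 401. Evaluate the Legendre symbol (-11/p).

1

First reduce: -11 ≡ 390 (mod 401).
Pull out 2: since 401 ≡ 1 (mod 8), (2/401) = +1.
Reciprocity: 195 ≡ 3 and 401 ≡ 1 (mod 4), so (195/401) = +(401/195).
Reduce top mod 195: now compute (11/195).
Reciprocity: 11 ≡ 3 and 195 ≡ 3 (mod 4), so (11/195) = −(195/11).
Reduce top mod 11: now compute (8/11).
Pull out 2^3: since 11 ≡ 3 (mod 8), (2/11) = -1, so (2/11)^3 = -1.
Reached (1/11) = 1. Collecting the sign flips along the way, the symbol is +1.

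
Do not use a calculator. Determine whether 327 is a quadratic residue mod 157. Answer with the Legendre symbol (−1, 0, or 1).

First reduce: 327 ≡ 13 (mod 157).
Reciprocity: 13 ≡ 1 and 157 ≡ 1 (mod 4), so (13/157) = +(157/13).
Reduce top mod 13: now compute (1/13).
Reached (1/13) = 1. Collecting the sign flips along the way, the symbol is +1.

1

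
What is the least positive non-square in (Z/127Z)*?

3

(2/127) = +1, so 2 is a residue.
(3/127) = −1, so 3 is the smallest positive non-residue mod 127.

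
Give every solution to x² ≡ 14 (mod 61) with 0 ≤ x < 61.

21, 40

61 ≡ 1 (mod 4), so we find a root by search.
Trying successive values, 21² = 441 ≡ 14 (mod 61). The other root is 61 − 21 = 40.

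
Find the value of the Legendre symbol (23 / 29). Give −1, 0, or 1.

1

Reciprocity: 23 ≡ 3 and 29 ≡ 1 (mod 4), so (23/29) = +(29/23).
Reduce top mod 23: now compute (6/23).
Pull out 2: since 23 ≡ 7 (mod 8), (2/23) = +1.
Reciprocity: 3 ≡ 3 and 23 ≡ 3 (mod 4), so (3/23) = −(23/3).
Reduce top mod 3: now compute (2/3).
Pull out 2: since 3 ≡ 3 (mod 8), (2/3) = -1.
Reached (1/3) = 1. Collecting the sign flips along the way, the symbol is +1.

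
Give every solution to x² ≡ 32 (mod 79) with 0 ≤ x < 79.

Since 79 ≡ 3 (mod 4), a square root of 32 is 32^((79+1)/4) = 32^20 mod 79.
Repeated squaring: 32^2≡76, 32^4≡9, 32^8≡2, 32^16≡4 (mod 79).
32^20 = 32^(16+4) ≡ 36 (mod 79).
Check: 36² = 1296 ≡ 32 (mod 79). The two roots are 36 and 43.

36, 43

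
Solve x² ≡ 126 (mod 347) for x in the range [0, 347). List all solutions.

Since 347 ≡ 3 (mod 4), a square root of 126 is 126^((347+1)/4) = 126^87 mod 347.
Repeated squaring: 126^2≡261, 126^4≡109, 126^8≡83, 126^16≡296, 126^32≡172, 126^64≡89 (mod 347).
126^87 = 126^(64+16+4+2+1) ≡ 290 (mod 347).
Check: 290² = 84100 ≡ 126 (mod 347). The two roots are 57 and 290.

57, 290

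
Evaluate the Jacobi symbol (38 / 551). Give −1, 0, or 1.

Pull out 2: since 551 ≡ 7 (mod 8), (2/551) = +1.
Reciprocity: 19 ≡ 3 and 551 ≡ 3 (mod 4), so (19/551) = −(551/19).
Reduce top mod 19: now compute (0/19).
Top reduces to 0: gcd > 1, so the symbol is 0.

0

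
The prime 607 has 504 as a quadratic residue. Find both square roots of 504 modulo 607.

139, 468

Since 607 ≡ 3 (mod 4), a square root of 504 is 504^((607+1)/4) = 504^152 mod 607.
Repeated squaring: 504^2≡290, 504^4≡334, 504^8≡475, 504^16≡428, 504^32≡477, 504^64≡511, 504^128≡111 (mod 607).
504^152 = 504^(128+16+8) ≡ 468 (mod 607).
Check: 468² = 219024 ≡ 504 (mod 607). The two roots are 139 and 468.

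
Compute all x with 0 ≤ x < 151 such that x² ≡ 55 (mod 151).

Since 151 ≡ 3 (mod 4), a square root of 55 is 55^((151+1)/4) = 55^38 mod 151.
Repeated squaring: 55^2≡5, 55^4≡25, 55^8≡21, 55^16≡139, 55^32≡144 (mod 151).
55^38 = 55^(32+4+2) ≡ 31 (mod 151).
Check: 31² = 961 ≡ 55 (mod 151). The two roots are 31 and 120.

31, 120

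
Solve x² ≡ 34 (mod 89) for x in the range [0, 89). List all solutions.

37, 52

89 ≡ 1 (mod 4), so we find a root by search.
Trying successive values, 37² = 1369 ≡ 34 (mod 89). The other root is 89 − 37 = 52.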